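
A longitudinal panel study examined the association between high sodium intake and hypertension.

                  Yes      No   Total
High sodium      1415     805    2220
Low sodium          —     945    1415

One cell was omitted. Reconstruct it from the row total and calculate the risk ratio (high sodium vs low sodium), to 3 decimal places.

1.919

The missing cell is in the unexposed row: 1415 − 945 = 470.
So a = 1415, b = 805, c = 470, d = 945.
RR = [a/(a+b)] / [c/(c+d)] = (1415/2220) / (470/1415) = 0.63739/0.33216 = 1.91894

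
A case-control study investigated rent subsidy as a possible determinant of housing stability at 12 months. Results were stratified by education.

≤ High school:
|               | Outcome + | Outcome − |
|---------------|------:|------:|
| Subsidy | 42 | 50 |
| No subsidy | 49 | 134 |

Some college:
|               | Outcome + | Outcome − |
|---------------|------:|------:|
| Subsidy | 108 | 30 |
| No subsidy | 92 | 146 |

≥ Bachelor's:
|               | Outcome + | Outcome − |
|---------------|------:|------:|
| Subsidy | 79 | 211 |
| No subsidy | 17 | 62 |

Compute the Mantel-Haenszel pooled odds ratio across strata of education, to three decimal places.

2.914

OR_MH = Σ(aᵢdᵢ/nᵢ) / Σ(bᵢcᵢ/nᵢ), where nᵢ is the stratum total.
Stratum 1 (≤ High school): n = 275; a·d/n = 42·134/275 = 20.4655; b·c/n = 50·49/275 = 8.9091
Stratum 2 (Some college): n = 376; a·d/n = 108·146/376 = 41.9362; b·c/n = 30·92/376 = 7.3404
Stratum 3 (≥ Bachelor's): n = 369; a·d/n = 79·62/369 = 13.2737; b·c/n = 211·17/369 = 9.7209
OR_MH = (20.4655 + 41.9362 + 13.2737) / (8.9091 + 7.3404 + 9.7209) = 75.6753 / 25.9704 = 2.91391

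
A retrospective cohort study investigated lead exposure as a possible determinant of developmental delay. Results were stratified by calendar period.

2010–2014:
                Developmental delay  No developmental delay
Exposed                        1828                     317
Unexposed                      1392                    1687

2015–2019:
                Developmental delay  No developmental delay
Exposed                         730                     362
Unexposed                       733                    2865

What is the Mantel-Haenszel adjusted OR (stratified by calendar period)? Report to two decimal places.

7.35

OR_MH = Σ(aᵢdᵢ/nᵢ) / Σ(bᵢcᵢ/nᵢ), where nᵢ is the stratum total.
Stratum 1 (2010–2014): n = 5224; a·d/n = 1828·1687/5224 = 590.3208; b·c/n = 317·1392/5224 = 84.4686
Stratum 2 (2015–2019): n = 4690; a·d/n = 730·2865/4690 = 445.9382; b·c/n = 362·733/4690 = 56.5770
OR_MH = (590.3208 + 445.9382) / (84.4686 + 56.5770) = 1036.2590 / 141.0456 = 7.34698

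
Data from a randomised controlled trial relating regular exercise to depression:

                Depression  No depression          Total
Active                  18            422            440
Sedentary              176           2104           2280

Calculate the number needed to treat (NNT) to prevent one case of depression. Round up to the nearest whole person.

28

Risk in treated group = 18/440 = 0.04091; risk in control = 176/2280 = 0.07719.
Absolute risk reduction = 0.07719 − 0.04091 = 0.03628
NNT = 1 / ARR = 1 / 0.03628 = 27.560 → round up → 28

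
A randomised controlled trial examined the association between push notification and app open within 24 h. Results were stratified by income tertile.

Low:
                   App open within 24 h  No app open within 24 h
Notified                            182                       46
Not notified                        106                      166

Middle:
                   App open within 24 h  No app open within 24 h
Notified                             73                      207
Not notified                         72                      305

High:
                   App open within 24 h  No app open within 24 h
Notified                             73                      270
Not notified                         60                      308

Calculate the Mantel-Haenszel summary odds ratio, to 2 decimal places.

OR_MH = Σ(aᵢdᵢ/nᵢ) / Σ(bᵢcᵢ/nᵢ), where nᵢ is the stratum total.
Stratum 1 (Low): n = 500; a·d/n = 182·166/500 = 60.4240; b·c/n = 46·106/500 = 9.7520
Stratum 2 (Middle): n = 657; a·d/n = 73·305/657 = 33.8889; b·c/n = 207·72/657 = 22.6849
Stratum 3 (High): n = 711; a·d/n = 73·308/711 = 31.6231; b·c/n = 270·60/711 = 22.7848
OR_MH = (60.4240 + 33.8889 + 31.6231) / (9.7520 + 22.6849 + 22.7848) = 125.9360 / 55.2217 = 2.28055

2.28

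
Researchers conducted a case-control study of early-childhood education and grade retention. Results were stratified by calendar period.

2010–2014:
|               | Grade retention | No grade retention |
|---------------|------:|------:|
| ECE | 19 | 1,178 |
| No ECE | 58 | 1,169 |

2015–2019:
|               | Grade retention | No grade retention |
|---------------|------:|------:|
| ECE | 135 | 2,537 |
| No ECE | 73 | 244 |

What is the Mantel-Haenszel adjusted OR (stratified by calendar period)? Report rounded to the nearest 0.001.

0.224

OR_MH = Σ(aᵢdᵢ/nᵢ) / Σ(bᵢcᵢ/nᵢ), where nᵢ is the stratum total.
Stratum 1 (2010–2014): n = 2424; a·d/n = 19·1169/2424 = 9.1630; b·c/n = 1178·58/2424 = 28.1865
Stratum 2 (2015–2019): n = 2989; a·d/n = 135·244/2989 = 11.0204; b·c/n = 2537·73/2989 = 61.9609
OR_MH = (9.1630 + 11.0204) / (28.1865 + 61.9609) = 20.1834 / 90.1473 = 0.22389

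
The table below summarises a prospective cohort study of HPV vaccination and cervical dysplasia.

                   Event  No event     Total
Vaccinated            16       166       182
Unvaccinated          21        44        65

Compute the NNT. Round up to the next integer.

Risk in treated group = 16/182 = 0.08791; risk in control = 21/65 = 0.32308.
Absolute risk reduction = 0.32308 − 0.08791 = 0.23516
NNT = 1 / ARR = 1 / 0.23516 = 4.252 → round up → 5

5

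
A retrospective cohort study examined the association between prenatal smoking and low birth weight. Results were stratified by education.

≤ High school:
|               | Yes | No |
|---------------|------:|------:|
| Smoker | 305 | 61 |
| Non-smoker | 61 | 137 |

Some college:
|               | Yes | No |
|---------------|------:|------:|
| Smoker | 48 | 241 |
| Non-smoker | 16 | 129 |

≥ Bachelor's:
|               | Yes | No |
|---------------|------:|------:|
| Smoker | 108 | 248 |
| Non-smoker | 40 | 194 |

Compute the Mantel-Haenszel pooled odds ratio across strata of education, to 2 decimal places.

3.84

OR_MH = Σ(aᵢdᵢ/nᵢ) / Σ(bᵢcᵢ/nᵢ), where nᵢ is the stratum total.
Stratum 1 (≤ High school): n = 564; a·d/n = 305·137/564 = 74.0869; b·c/n = 61·61/564 = 6.5975
Stratum 2 (Some college): n = 434; a·d/n = 48·129/434 = 14.2673; b·c/n = 241·16/434 = 8.8848
Stratum 3 (≥ Bachelor's): n = 590; a·d/n = 108·194/590 = 35.5119; b·c/n = 248·40/590 = 16.8136
OR_MH = (74.0869 + 14.2673 + 35.5119) / (6.5975 + 8.8848 + 16.8136) = 123.8660 / 32.2959 = 3.83535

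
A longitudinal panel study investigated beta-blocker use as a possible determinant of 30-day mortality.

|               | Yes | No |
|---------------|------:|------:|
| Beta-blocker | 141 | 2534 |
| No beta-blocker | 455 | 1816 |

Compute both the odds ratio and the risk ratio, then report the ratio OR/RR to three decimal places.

0.844

Cells: a = 141, b = 2534, c = 455, d = 1816.
OR = (141·1816)/(2534·455) = 256056/1152970 = 0.22208
Risk in exposed = 141/2675 = 0.05271; risk in unexposed = 455/2271 = 0.20035; RR = 0.26309
OR/RR = 0.22208 / 0.26309 = 0.84414
The outcome is not rare, so the OR lies further from 1 than the RR.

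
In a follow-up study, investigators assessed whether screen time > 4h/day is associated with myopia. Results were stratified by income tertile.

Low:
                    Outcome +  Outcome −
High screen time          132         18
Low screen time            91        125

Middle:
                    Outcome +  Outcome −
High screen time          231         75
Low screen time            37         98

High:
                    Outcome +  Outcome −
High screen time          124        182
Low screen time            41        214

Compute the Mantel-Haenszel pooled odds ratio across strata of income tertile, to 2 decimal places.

OR_MH = Σ(aᵢdᵢ/nᵢ) / Σ(bᵢcᵢ/nᵢ), where nᵢ is the stratum total.
Stratum 1 (Low): n = 366; a·d/n = 132·125/366 = 45.0820; b·c/n = 18·91/366 = 4.4754
Stratum 2 (Middle): n = 441; a·d/n = 231·98/441 = 51.3333; b·c/n = 75·37/441 = 6.2925
Stratum 3 (High): n = 561; a·d/n = 124·214/561 = 47.3012; b·c/n = 182·41/561 = 13.3012
OR_MH = (45.0820 + 51.3333 + 47.3012) / (4.4754 + 6.2925 + 13.3012) = 143.7165 / 24.0692 = 5.97098

5.97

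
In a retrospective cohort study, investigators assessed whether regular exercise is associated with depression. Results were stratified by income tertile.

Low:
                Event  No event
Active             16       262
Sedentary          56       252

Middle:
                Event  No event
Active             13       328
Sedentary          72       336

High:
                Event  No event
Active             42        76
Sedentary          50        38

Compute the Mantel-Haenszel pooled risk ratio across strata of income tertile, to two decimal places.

RR_MH = Σ(aᵢ·n₀ᵢ/nᵢ) / Σ(cᵢ·n₁ᵢ/nᵢ), with n₁ᵢ = aᵢ+bᵢ (exposed), n₀ᵢ = cᵢ+dᵢ (unexposed), nᵢ = n₁ᵢ+n₀ᵢ.
Stratum 1 (Low): n₁ = 278, n₀ = 308, n = 586; a·n₀/n = 16·308/586 = 8.4096; c·n₁/n = 56·278/586 = 26.5666
Stratum 2 (Middle): n₁ = 341, n₀ = 408, n = 749; a·n₀/n = 13·408/749 = 7.0814; c·n₁/n = 72·341/749 = 32.7797
Stratum 3 (High): n₁ = 118, n₀ = 88, n = 206; a·n₀/n = 42·88/206 = 17.9417; c·n₁/n = 50·118/206 = 28.6408
RR_MH = (8.4096 + 7.0814 + 17.9417) / (26.5666 + 32.7797 + 28.6408) = 33.4327 / 87.9870 = 0.37997

0.38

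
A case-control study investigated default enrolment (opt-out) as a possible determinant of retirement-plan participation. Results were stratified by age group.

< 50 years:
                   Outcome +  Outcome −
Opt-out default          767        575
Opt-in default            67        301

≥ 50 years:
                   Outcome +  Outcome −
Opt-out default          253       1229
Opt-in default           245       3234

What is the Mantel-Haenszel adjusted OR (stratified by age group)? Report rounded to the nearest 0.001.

OR_MH = Σ(aᵢdᵢ/nᵢ) / Σ(bᵢcᵢ/nᵢ), where nᵢ is the stratum total.
Stratum 1 (< 50 years): n = 1710; a·d/n = 767·301/1710 = 135.0099; b·c/n = 575·67/1710 = 22.5292
Stratum 2 (≥ 50 years): n = 4961; a·d/n = 253·3234/4961 = 164.9268; b·c/n = 1229·245/4961 = 60.6944
OR_MH = (135.0099 + 164.9268) / (22.5292 + 60.6944) = 299.9368 / 83.2237 = 3.60398

3.604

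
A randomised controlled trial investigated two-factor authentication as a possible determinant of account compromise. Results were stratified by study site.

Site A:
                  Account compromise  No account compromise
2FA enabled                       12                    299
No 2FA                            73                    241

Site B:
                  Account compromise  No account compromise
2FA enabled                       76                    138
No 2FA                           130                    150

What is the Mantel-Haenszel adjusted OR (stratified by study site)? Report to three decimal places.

0.389

OR_MH = Σ(aᵢdᵢ/nᵢ) / Σ(bᵢcᵢ/nᵢ), where nᵢ is the stratum total.
Stratum 1 (Site A): n = 625; a·d/n = 12·241/625 = 4.6272; b·c/n = 299·73/625 = 34.9232
Stratum 2 (Site B): n = 494; a·d/n = 76·150/494 = 23.0769; b·c/n = 138·130/494 = 36.3158
OR_MH = (4.6272 + 23.0769) / (34.9232 + 36.3158) = 27.7041 / 71.2390 = 0.38889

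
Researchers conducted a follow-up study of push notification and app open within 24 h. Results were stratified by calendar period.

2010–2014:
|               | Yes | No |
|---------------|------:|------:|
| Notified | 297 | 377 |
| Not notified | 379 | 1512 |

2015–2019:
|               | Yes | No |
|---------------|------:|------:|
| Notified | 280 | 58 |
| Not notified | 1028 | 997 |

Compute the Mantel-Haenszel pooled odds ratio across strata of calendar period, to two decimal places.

OR_MH = Σ(aᵢdᵢ/nᵢ) / Σ(bᵢcᵢ/nᵢ), where nᵢ is the stratum total.
Stratum 1 (2010–2014): n = 2565; a·d/n = 297·1512/2565 = 175.0737; b·c/n = 377·379/2565 = 55.7049
Stratum 2 (2015–2019): n = 2363; a·d/n = 280·997/2363 = 118.1380; b·c/n = 58·1028/2363 = 25.2323
OR_MH = (175.0737 + 118.1380) / (55.7049 + 25.2323) = 293.2116 / 80.9372 = 3.62271

3.62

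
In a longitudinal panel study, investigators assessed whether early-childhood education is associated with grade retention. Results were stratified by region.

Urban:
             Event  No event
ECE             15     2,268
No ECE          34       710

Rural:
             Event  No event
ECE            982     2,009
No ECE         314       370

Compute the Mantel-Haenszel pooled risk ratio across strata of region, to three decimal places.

0.663

RR_MH = Σ(aᵢ·n₀ᵢ/nᵢ) / Σ(cᵢ·n₁ᵢ/nᵢ), with n₁ᵢ = aᵢ+bᵢ (exposed), n₀ᵢ = cᵢ+dᵢ (unexposed), nᵢ = n₁ᵢ+n₀ᵢ.
Stratum 1 (Urban): n₁ = 2283, n₀ = 744, n = 3027; a·n₀/n = 15·744/3027 = 3.6868; c·n₁/n = 34·2283/3027 = 25.6432
Stratum 2 (Rural): n₁ = 2991, n₀ = 684, n = 3675; a·n₀/n = 982·684/3675 = 182.7722; c·n₁/n = 314·2991/3675 = 255.5576
RR_MH = (3.6868 + 182.7722) / (25.6432 + 255.5576) = 186.4591 / 281.2008 = 0.66308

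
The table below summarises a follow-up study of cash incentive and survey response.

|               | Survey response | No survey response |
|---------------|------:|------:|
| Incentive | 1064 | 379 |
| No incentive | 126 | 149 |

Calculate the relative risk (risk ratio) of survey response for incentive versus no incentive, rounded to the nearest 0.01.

Cells: a = 1064, b = 379, c = 126, d = 149.
Risk in exposed = 1064/1443 = 0.73735; risk in unexposed = 126/275 = 0.45818.
RR = 0.73735 / 0.45818 = 1.60930
The risk among the exposed is 1.61 times that among the unexposed.

1.61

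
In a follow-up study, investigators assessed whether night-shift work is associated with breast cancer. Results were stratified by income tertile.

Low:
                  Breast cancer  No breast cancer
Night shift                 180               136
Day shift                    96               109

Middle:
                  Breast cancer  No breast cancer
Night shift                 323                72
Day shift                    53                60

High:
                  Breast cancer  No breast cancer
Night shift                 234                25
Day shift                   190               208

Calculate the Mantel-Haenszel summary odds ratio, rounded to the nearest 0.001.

3.766

OR_MH = Σ(aᵢdᵢ/nᵢ) / Σ(bᵢcᵢ/nᵢ), where nᵢ is the stratum total.
Stratum 1 (Low): n = 521; a·d/n = 180·109/521 = 37.6583; b·c/n = 136·96/521 = 25.0595
Stratum 2 (Middle): n = 508; a·d/n = 323·60/508 = 38.1496; b·c/n = 72·53/508 = 7.5118
Stratum 3 (High): n = 657; a·d/n = 234·208/657 = 74.0822; b·c/n = 25·190/657 = 7.2298
OR_MH = (37.6583 + 38.1496 + 74.0822) / (25.0595 + 7.5118 + 7.2298) = 149.8901 / 39.8011 = 3.76598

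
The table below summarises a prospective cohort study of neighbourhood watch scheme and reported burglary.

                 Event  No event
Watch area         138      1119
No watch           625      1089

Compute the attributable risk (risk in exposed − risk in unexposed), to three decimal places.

-0.255

Cells: a = 138, b = 1119, c = 625, d = 1089.
Risk in exposed = 138/1257 = 0.109785; risk in unexposed = 625/1714 = 0.364644.
Risk difference = 0.109785 − 0.364644 = -0.254859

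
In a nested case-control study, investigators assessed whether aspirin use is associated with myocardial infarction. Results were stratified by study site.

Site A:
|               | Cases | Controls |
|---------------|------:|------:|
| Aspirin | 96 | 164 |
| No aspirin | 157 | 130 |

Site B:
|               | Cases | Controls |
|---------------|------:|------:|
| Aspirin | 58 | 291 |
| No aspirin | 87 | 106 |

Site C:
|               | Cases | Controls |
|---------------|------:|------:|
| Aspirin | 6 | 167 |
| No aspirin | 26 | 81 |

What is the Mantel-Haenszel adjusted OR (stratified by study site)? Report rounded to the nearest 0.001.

OR_MH = Σ(aᵢdᵢ/nᵢ) / Σ(bᵢcᵢ/nᵢ), where nᵢ is the stratum total.
Stratum 1 (Site A): n = 547; a·d/n = 96·130/547 = 22.8154; b·c/n = 164·157/547 = 47.0713
Stratum 2 (Site B): n = 542; a·d/n = 58·106/542 = 11.3432; b·c/n = 291·87/542 = 46.7103
Stratum 3 (Site C): n = 280; a·d/n = 6·81/280 = 1.7357; b·c/n = 167·26/280 = 15.5071
OR_MH = (22.8154 + 11.3432 + 1.7357) / (47.0713 + 46.7103 + 15.5071) = 35.8942 / 109.2888 = 0.32843

0.328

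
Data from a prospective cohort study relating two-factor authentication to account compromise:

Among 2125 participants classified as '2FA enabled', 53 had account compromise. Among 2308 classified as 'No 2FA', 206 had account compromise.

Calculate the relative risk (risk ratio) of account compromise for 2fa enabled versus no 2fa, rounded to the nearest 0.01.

0.28

From the description: a = 53, b = 2072, c = 206, d = 2102.
Risk in exposed = 53/2125 = 0.02494; risk in unexposed = 206/2308 = 0.08925.
RR = 0.02494 / 0.08925 = 0.27944
The risk is 72% lower among the exposed than among the unexposed.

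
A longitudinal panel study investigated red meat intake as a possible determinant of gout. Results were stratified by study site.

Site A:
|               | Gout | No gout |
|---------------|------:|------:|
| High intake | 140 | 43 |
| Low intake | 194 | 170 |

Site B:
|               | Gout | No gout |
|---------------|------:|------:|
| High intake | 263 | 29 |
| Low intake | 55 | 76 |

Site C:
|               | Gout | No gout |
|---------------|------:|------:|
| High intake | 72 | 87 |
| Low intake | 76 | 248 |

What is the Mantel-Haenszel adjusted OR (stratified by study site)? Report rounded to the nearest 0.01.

OR_MH = Σ(aᵢdᵢ/nᵢ) / Σ(bᵢcᵢ/nᵢ), where nᵢ is the stratum total.
Stratum 1 (Site A): n = 547; a·d/n = 140·170/547 = 43.5101; b·c/n = 43·194/547 = 15.2505
Stratum 2 (Site B): n = 423; a·d/n = 263·76/423 = 47.2530; b·c/n = 29·55/423 = 3.7707
Stratum 3 (Site C): n = 483; a·d/n = 72·248/483 = 36.9689; b·c/n = 87·76/483 = 13.6894
OR_MH = (43.5101 + 47.2530 + 36.9689) / (15.2505 + 3.7707 + 13.6894) = 127.7320 / 32.7106 = 3.90491

3.90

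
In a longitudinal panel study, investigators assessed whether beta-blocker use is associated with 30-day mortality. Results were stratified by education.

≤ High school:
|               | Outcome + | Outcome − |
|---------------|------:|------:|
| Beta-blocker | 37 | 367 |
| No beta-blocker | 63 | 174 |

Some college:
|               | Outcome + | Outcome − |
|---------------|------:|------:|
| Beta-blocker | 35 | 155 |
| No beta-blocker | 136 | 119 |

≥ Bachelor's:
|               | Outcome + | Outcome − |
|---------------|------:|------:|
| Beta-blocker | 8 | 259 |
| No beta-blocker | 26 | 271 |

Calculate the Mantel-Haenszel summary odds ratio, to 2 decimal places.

OR_MH = Σ(aᵢdᵢ/nᵢ) / Σ(bᵢcᵢ/nᵢ), where nᵢ is the stratum total.
Stratum 1 (≤ High school): n = 641; a·d/n = 37·174/641 = 10.0437; b·c/n = 367·63/641 = 36.0702
Stratum 2 (Some college): n = 445; a·d/n = 35·119/445 = 9.3596; b·c/n = 155·136/445 = 47.3708
Stratum 3 (≥ Bachelor's): n = 564; a·d/n = 8·271/564 = 3.8440; b·c/n = 259·26/564 = 11.9397
OR_MH = (10.0437 + 9.3596 + 3.8440) / (36.0702 + 47.3708 + 11.9397) = 23.2472 / 95.3807 = 0.24373

0.24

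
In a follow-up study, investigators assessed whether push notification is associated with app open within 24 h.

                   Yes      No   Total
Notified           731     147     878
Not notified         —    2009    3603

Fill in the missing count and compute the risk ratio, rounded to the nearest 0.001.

The missing cell is in the unexposed row: 3603 − 2009 = 1594.
So a = 731, b = 147, c = 1594, d = 2009.
RR = [a/(a+b)] / [c/(c+d)] = (731/878) / (1594/3603) = 0.83257/0.44241 = 1.88191

1.882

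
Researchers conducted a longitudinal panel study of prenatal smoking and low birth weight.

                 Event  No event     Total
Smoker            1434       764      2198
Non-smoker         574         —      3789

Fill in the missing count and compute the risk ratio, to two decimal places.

The missing cell is in the unexposed row: 3789 − 574 = 3215.
So a = 1434, b = 764, c = 574, d = 3215.
RR = [a/(a+b)] / [c/(c+d)] = (1434/2198) / (574/3789) = 0.65241/0.15149 = 4.30660

4.31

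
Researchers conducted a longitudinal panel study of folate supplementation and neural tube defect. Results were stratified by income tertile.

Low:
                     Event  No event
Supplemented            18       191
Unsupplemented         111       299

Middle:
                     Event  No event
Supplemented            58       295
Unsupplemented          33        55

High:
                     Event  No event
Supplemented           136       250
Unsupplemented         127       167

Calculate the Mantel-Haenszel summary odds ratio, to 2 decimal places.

OR_MH = Σ(aᵢdᵢ/nᵢ) / Σ(bᵢcᵢ/nᵢ), where nᵢ is the stratum total.
Stratum 1 (Low): n = 619; a·d/n = 18·299/619 = 8.6947; b·c/n = 191·111/619 = 34.2504
Stratum 2 (Middle): n = 441; a·d/n = 58·55/441 = 7.2336; b·c/n = 295·33/441 = 22.0748
Stratum 3 (High): n = 680; a·d/n = 136·167/680 = 33.4000; b·c/n = 250·127/680 = 46.6912
OR_MH = (8.6947 + 7.2336 + 33.4000) / (34.2504 + 22.0748 + 46.6912) = 49.3282 / 103.0164 = 0.47884

0.48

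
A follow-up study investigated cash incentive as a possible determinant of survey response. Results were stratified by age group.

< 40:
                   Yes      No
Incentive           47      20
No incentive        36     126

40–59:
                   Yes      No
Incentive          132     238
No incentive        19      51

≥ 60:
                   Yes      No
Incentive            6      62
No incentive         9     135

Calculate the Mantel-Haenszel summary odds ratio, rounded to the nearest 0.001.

OR_MH = Σ(aᵢdᵢ/nᵢ) / Σ(bᵢcᵢ/nᵢ), where nᵢ is the stratum total.
Stratum 1 (< 40): n = 229; a·d/n = 47·126/229 = 25.8603; b·c/n = 20·36/229 = 3.1441
Stratum 2 (40–59): n = 440; a·d/n = 132·51/440 = 15.3000; b·c/n = 238·19/440 = 10.2773
Stratum 3 (≥ 60): n = 212; a·d/n = 6·135/212 = 3.8208; b·c/n = 62·9/212 = 2.6321
OR_MH = (25.8603 + 15.3000 + 3.8208) / (3.1441 + 10.2773 + 2.6321) = 44.9810 / 16.0535 = 2.80195

2.802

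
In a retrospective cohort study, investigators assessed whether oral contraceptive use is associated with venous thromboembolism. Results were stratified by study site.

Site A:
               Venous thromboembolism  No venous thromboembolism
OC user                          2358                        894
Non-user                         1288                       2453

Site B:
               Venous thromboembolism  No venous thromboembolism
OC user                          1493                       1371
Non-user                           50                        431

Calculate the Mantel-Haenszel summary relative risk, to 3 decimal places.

RR_MH = Σ(aᵢ·n₀ᵢ/nᵢ) / Σ(cᵢ·n₁ᵢ/nᵢ), with n₁ᵢ = aᵢ+bᵢ (exposed), n₀ᵢ = cᵢ+dᵢ (unexposed), nᵢ = n₁ᵢ+n₀ᵢ.
Stratum 1 (Site A): n₁ = 3252, n₀ = 3741, n = 6993; a·n₀/n = 2358·3741/6993 = 1261.4440; c·n₁/n = 1288·3252/6993 = 598.9670
Stratum 2 (Site B): n₁ = 2864, n₀ = 481, n = 3345; a·n₀/n = 1493·481/3345 = 214.6885; c·n₁/n = 50·2864/3345 = 42.8102
RR_MH = (1261.4440 + 214.6885) / (598.9670 + 42.8102) = 1476.1325 / 641.7771 = 2.30007

2.300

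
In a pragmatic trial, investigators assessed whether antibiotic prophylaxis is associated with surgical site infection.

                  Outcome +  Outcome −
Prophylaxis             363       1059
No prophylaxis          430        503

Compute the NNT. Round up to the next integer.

5

Risk in treated group = 363/1422 = 0.25527; risk in control = 430/933 = 0.46088.
Absolute risk reduction = 0.46088 − 0.25527 = 0.20560
NNT = 1 / ARR = 1 / 0.20560 = 4.864 → round up → 5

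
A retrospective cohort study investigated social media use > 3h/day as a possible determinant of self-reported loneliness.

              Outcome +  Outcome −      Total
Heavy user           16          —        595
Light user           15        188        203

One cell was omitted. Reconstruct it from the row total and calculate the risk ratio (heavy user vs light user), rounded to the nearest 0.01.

0.36

The missing cell is in the exposed row: 595 − 16 = 579.
So a = 16, b = 579, c = 15, d = 188.
RR = [a/(a+b)] / [c/(c+d)] = (16/595) / (15/203) = 0.02689/0.07389 = 0.36392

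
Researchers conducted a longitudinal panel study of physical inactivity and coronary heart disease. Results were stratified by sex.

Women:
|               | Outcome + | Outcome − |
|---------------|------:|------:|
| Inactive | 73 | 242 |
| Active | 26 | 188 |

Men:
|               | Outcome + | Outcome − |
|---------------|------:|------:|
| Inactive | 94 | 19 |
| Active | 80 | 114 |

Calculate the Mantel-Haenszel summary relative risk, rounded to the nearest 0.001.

RR_MH = Σ(aᵢ·n₀ᵢ/nᵢ) / Σ(cᵢ·n₁ᵢ/nᵢ), with n₁ᵢ = aᵢ+bᵢ (exposed), n₀ᵢ = cᵢ+dᵢ (unexposed), nᵢ = n₁ᵢ+n₀ᵢ.
Stratum 1 (Women): n₁ = 315, n₀ = 214, n = 529; a·n₀/n = 73·214/529 = 29.5312; c·n₁/n = 26·315/529 = 15.4820
Stratum 2 (Men): n₁ = 113, n₀ = 194, n = 307; a·n₀/n = 94·194/307 = 59.4007; c·n₁/n = 80·113/307 = 29.4463
RR_MH = (29.5312 + 59.4007) / (15.4820 + 29.4463) = 88.9318 / 44.9283 = 1.97942

1.979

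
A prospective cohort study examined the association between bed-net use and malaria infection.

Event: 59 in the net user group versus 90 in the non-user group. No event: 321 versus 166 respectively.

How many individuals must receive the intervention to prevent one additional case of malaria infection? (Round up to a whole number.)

Risk in treated group = 59/380 = 0.15526; risk in control = 90/256 = 0.35156.
Absolute risk reduction = 0.35156 − 0.15526 = 0.19630
NNT = 1 / ARR = 1 / 0.19630 = 5.094 → round up → 6

6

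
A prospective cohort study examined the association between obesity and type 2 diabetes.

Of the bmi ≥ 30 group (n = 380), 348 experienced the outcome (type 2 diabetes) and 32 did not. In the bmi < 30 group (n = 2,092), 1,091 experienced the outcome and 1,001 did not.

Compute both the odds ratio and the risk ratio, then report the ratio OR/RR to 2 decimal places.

5.68

From the description: a = 348, b = 32, c = 1091, d = 1001.
OR = (348·1001)/(32·1091) = 348348/34912 = 9.97789
Risk in exposed = 348/380 = 0.91579; risk in unexposed = 1091/2092 = 0.52151; RR = 1.75603
OR/RR = 9.97789 / 1.75603 = 5.68206
The outcome is not rare, so the OR lies further from 1 than the RR.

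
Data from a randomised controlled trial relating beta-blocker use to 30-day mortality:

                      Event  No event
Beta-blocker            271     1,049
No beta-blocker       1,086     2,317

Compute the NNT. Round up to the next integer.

Risk in treated group = 271/1320 = 0.20530; risk in control = 1086/3403 = 0.31913.
Absolute risk reduction = 0.31913 − 0.20530 = 0.11383
NNT = 1 / ARR = 1 / 0.11383 = 8.785 → round up → 9

9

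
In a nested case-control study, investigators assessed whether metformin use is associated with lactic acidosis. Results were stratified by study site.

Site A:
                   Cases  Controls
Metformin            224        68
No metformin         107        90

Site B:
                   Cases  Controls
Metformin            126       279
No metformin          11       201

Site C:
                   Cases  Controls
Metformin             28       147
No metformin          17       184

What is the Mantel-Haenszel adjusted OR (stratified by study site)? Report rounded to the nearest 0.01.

OR_MH = Σ(aᵢdᵢ/nᵢ) / Σ(bᵢcᵢ/nᵢ), where nᵢ is the stratum total.
Stratum 1 (Site A): n = 489; a·d/n = 224·90/489 = 41.2270; b·c/n = 68·107/489 = 14.8793
Stratum 2 (Site B): n = 617; a·d/n = 126·201/617 = 41.0470; b·c/n = 279·11/617 = 4.9741
Stratum 3 (Site C): n = 376; a·d/n = 28·184/376 = 13.7021; b·c/n = 147·17/376 = 6.6463
OR_MH = (41.2270 + 41.0470 + 13.7021) / (14.8793 + 4.9741 + 6.6463) = 95.9761 / 26.4997 = 3.62178

3.62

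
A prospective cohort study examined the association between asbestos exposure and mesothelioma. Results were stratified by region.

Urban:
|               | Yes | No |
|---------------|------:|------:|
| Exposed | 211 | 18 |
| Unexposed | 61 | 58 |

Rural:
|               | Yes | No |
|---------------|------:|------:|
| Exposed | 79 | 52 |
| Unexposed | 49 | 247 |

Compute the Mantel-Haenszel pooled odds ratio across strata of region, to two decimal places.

8.86

OR_MH = Σ(aᵢdᵢ/nᵢ) / Σ(bᵢcᵢ/nᵢ), where nᵢ is the stratum total.
Stratum 1 (Urban): n = 348; a·d/n = 211·58/348 = 35.1667; b·c/n = 18·61/348 = 3.1552
Stratum 2 (Rural): n = 427; a·d/n = 79·247/427 = 45.6979; b·c/n = 52·49/427 = 5.9672
OR_MH = (35.1667 + 45.6979) / (3.1552 + 5.9672) = 80.8646 / 9.1224 = 8.86441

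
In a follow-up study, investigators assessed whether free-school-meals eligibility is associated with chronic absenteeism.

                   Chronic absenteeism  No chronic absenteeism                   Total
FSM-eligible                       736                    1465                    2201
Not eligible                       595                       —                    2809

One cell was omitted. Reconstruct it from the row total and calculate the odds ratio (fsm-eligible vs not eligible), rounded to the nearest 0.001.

The missing cell is in the unexposed row: 2809 − 595 = 2214.
So a = 736, b = 1465, c = 595, d = 2214.
OR = (a·d)/(b·c) = (736 × 2214) / (1465 × 595) = 1629504 / 871675 = 1.86939

1.869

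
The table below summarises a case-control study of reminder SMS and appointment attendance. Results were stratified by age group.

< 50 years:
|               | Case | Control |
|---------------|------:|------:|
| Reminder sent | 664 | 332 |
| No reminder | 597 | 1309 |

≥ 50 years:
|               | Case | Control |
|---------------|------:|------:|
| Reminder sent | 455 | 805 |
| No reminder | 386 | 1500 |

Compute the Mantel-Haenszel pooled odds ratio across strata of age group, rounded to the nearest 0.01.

3.09

OR_MH = Σ(aᵢdᵢ/nᵢ) / Σ(bᵢcᵢ/nᵢ), where nᵢ is the stratum total.
Stratum 1 (< 50 years): n = 2902; a·d/n = 664·1309/2902 = 299.5093; b·c/n = 332·597/2902 = 68.2991
Stratum 2 (≥ 50 years): n = 3146; a·d/n = 455·1500/3146 = 216.9421; b·c/n = 805·386/3146 = 98.7699
OR_MH = (299.5093 + 216.9421) / (68.2991 + 98.7699) = 516.4515 / 167.0690 = 3.09125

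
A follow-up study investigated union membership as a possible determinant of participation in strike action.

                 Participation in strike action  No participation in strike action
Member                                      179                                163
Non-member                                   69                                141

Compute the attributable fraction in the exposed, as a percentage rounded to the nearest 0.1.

Cells: a = 179, b = 163, c = 69, d = 141.
Risk in exposed = 179/342 = 0.52339; risk in unexposed = 69/210 = 0.32857.
RR = 0.52339/0.32857 = 1.59293
AR% = (RR − 1)/RR × 100 = (1.59293 − 1)/1.59293 × 100 = 37.2227%

37.2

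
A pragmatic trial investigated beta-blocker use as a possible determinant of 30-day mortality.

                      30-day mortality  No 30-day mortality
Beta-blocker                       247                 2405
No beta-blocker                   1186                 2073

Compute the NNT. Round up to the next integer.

Risk in treated group = 247/2652 = 0.09314; risk in control = 1186/3259 = 0.36392.
Absolute risk reduction = 0.36392 − 0.09314 = 0.27078
NNT = 1 / ARR = 1 / 0.27078 = 3.693 → round up → 4

4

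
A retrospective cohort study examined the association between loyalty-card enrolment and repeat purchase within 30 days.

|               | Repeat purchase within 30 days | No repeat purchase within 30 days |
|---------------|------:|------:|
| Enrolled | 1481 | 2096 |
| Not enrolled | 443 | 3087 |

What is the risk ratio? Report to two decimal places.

3.30

Cells: a = 1481, b = 2096, c = 443, d = 3087.
Risk in exposed = 1481/3577 = 0.41403; risk in unexposed = 443/3530 = 0.12550.
RR = 0.41403 / 0.12550 = 3.29919
The risk among the exposed is 3.30 times that among the unexposed.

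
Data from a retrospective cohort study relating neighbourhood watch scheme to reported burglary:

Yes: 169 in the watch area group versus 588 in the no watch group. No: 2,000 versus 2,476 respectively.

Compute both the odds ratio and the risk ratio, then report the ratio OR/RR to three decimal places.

From the description: a = 169, b = 2000, c = 588, d = 2476.
OR = (169·2476)/(2000·588) = 418444/1176000 = 0.35582
Risk in exposed = 169/2169 = 0.07792; risk in unexposed = 588/3064 = 0.19191; RR = 0.40601
OR/RR = 0.35582 / 0.40601 = 0.87638
The outcome is not rare, so the OR lies further from 1 than the RR.

0.876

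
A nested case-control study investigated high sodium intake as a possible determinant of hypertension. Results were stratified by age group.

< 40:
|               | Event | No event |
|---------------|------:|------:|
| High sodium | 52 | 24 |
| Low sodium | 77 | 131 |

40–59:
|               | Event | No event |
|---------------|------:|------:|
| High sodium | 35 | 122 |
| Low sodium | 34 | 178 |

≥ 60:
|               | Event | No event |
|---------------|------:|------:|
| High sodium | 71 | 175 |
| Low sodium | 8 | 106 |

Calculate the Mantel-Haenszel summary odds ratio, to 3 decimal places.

2.855

OR_MH = Σ(aᵢdᵢ/nᵢ) / Σ(bᵢcᵢ/nᵢ), where nᵢ is the stratum total.
Stratum 1 (< 40): n = 284; a·d/n = 52·131/284 = 23.9859; b·c/n = 24·77/284 = 6.5070
Stratum 2 (40–59): n = 369; a·d/n = 35·178/369 = 16.8835; b·c/n = 122·34/369 = 11.2412
Stratum 3 (≥ 60): n = 360; a·d/n = 71·106/360 = 20.9056; b·c/n = 175·8/360 = 3.8889
OR_MH = (23.9859 + 16.8835 + 20.9056) / (6.5070 + 11.2412 + 3.8889) = 61.7749 / 21.6371 = 2.85504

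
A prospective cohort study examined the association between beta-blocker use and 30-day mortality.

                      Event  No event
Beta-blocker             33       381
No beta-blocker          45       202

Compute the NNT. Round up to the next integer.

10

Risk in treated group = 33/414 = 0.07971; risk in control = 45/247 = 0.18219.
Absolute risk reduction = 0.18219 − 0.07971 = 0.10248
NNT = 1 / ARR = 1 / 0.10248 = 9.758 → round up → 10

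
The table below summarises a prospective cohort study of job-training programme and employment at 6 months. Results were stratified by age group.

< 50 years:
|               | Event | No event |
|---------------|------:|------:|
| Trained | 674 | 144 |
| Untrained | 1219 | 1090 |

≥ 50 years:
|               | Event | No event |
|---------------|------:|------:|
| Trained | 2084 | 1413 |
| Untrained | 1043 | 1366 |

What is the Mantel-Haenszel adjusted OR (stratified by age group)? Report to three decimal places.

2.345

OR_MH = Σ(aᵢdᵢ/nᵢ) / Σ(bᵢcᵢ/nᵢ), where nᵢ is the stratum total.
Stratum 1 (< 50 years): n = 3127; a·d/n = 674·1090/3127 = 234.9408; b·c/n = 144·1219/3127 = 56.1356
Stratum 2 (≥ 50 years): n = 5906; a·d/n = 2084·1366/5906 = 482.0088; b·c/n = 1413·1043/5906 = 249.5359
OR_MH = (234.9408 + 482.0088) / (56.1356 + 249.5359) = 716.9496 / 305.6715 = 2.34549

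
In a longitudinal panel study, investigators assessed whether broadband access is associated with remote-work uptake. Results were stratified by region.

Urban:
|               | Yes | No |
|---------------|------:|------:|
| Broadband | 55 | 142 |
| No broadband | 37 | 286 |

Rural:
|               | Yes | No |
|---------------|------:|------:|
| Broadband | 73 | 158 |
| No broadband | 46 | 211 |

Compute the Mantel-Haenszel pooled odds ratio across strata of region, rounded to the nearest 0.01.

OR_MH = Σ(aᵢdᵢ/nᵢ) / Σ(bᵢcᵢ/nᵢ), where nᵢ is the stratum total.
Stratum 1 (Urban): n = 520; a·d/n = 55·286/520 = 30.2500; b·c/n = 142·37/520 = 10.1038
Stratum 2 (Rural): n = 488; a·d/n = 73·211/488 = 31.5635; b·c/n = 158·46/488 = 14.8934
OR_MH = (30.2500 + 31.5635) / (10.1038 + 14.8934) = 61.8135 / 24.9973 = 2.47281

2.47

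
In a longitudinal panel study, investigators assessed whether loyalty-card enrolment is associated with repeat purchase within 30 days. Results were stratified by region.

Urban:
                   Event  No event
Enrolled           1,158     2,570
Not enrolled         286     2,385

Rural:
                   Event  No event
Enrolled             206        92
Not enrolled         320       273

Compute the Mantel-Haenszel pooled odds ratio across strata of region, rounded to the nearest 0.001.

OR_MH = Σ(aᵢdᵢ/nᵢ) / Σ(bᵢcᵢ/nᵢ), where nᵢ is the stratum total.
Stratum 1 (Urban): n = 6399; a·d/n = 1158·2385/6399 = 431.6034; b·c/n = 2570·286/6399 = 114.8648
Stratum 2 (Rural): n = 891; a·d/n = 206·273/891 = 63.1178; b·c/n = 92·320/891 = 33.0415
OR_MH = (431.6034 + 63.1178) / (114.8648 + 33.0415) = 494.7212 / 147.9063 = 3.34483

3.345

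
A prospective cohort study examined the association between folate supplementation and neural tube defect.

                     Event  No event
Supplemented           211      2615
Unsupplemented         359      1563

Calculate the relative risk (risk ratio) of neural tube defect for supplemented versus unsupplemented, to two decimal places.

Cells: a = 211, b = 2615, c = 359, d = 1563.
Risk in exposed = 211/2826 = 0.07466; risk in unexposed = 359/1922 = 0.18678.
RR = 0.07466 / 0.18678 = 0.39973
The risk is 60% lower among the exposed than among the unexposed.

0.40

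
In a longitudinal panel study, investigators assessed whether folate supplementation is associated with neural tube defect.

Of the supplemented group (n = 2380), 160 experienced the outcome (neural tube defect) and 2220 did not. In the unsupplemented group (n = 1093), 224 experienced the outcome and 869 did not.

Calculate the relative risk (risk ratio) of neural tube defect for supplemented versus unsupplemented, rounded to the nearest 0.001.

From the description: a = 160, b = 2220, c = 224, d = 869.
Risk in exposed = 160/2380 = 0.06723; risk in unexposed = 224/1093 = 0.20494.
RR = 0.06723 / 0.20494 = 0.32803
The risk is 67% lower among the exposed than among the unexposed.

0.328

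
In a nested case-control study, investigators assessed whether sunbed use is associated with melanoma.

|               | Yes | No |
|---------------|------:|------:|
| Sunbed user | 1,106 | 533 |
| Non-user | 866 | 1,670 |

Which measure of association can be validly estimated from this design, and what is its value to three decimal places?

Cells: a = 1106, b = 533, c = 866, d = 1670.
This is a nested case-control study: participants were sampled on outcome status, so risks in the source population cannot be estimated directly — relative risk is not valid here. The odds ratio is the appropriate measure.
OR = (a·d)/(b·c) = (1106 × 1670) / (533 × 866) = 1847020 / 461578 = 4.00153

4.002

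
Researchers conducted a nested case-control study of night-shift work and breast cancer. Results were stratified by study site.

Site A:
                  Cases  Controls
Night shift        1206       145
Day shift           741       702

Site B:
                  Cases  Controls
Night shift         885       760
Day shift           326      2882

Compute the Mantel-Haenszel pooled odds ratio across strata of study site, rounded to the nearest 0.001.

OR_MH = Σ(aᵢdᵢ/nᵢ) / Σ(bᵢcᵢ/nᵢ), where nᵢ is the stratum total.
Stratum 1 (Site A): n = 2794; a·d/n = 1206·702/2794 = 303.0107; b·c/n = 145·741/2794 = 38.4556
Stratum 2 (Site B): n = 4853; a·d/n = 885·2882/4853 = 525.5656; b·c/n = 760·326/4853 = 51.0530
OR_MH = (303.0107 + 525.5656) / (38.4556 + 51.0530) = 828.5764 / 89.5086 = 9.25695

9.257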